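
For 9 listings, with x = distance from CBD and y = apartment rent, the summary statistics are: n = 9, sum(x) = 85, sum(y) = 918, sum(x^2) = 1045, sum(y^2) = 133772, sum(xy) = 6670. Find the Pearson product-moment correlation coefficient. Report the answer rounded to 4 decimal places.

-0.6414

S_xy = nΣxy − ΣxΣy = 9·6670 − 85·918 = 60030 − 78030 = -18000
S_xx = nΣx² − (Σx)² = 9·1045 − 85² = 9405 − 7225 = 2180
S_yy = nΣy² − (Σy)² = 9·133772 − 918² = 1203948 − 842724 = 361224
r = S_xy / √(S_xx·S_yy) = -18000 / √(2180·361224) = -18000 / √787468320 = -18000 / 28061.8659 = -0.6414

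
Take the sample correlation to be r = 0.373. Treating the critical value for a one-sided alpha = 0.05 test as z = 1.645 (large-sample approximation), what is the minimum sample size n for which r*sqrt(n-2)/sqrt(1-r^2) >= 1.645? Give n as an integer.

19

r√(n−2)/√(1−r²) ≥ 1.645  ⇔  n−2 ≥ (1.645)²·(1−r²)/r²
(1−r²)/r² = (1−0.139129)/0.139129 = 6.1876
n ≥ 2 + 2.706025·6.1876 = 2 + 16.7438 = 18.7438
⌈18.7438⌉ = 19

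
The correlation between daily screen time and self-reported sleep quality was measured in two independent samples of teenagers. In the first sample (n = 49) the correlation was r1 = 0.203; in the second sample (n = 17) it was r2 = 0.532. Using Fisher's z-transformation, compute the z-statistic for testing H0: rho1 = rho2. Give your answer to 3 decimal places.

Fisher z-transforms: z1 = atanh(0.203) = 0.205860, z2 = atanh(0.532) = 0.592931; difference d = -0.387071
Var(d) = 1/46 + 1/14 = 0.0217391 + 0.0714286 = 0.0931677
z = d/√Var(d) = -0.387071 / √0.0931677 = -0.387071 / 0.305234 = -1.268

-1.268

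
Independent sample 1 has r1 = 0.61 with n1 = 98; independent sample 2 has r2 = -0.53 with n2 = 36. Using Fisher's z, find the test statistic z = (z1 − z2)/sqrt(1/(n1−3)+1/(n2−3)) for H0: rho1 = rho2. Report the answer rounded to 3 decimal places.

Fisher z-transforms: z1 = atanh(0.61) = 0.708921, z2 = atanh(-0.53) = -0.590145; difference d = 1.299066
Var(d) = 1/95 + 1/33 = 0.0105263 + 0.0303030 = 0.0408293
z = d/√Var(d) = 1.299066 / √0.0408293 = 1.299066 / 0.202063 = 6.429

6.429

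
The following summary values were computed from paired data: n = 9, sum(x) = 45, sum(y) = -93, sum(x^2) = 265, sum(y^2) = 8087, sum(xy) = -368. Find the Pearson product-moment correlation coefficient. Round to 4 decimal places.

S_xy = nΣxy − ΣxΣy = 9·(-368) − 45·(-93) = -3312 − (-4185) = 873
S_xx = nΣx² − (Σx)² = 9·265 − 45² = 2385 − 2025 = 360
S_yy = nΣy² − (Σy)² = 9·8087 − (-93)² = 72783 − 8649 = 64134
r = S_xy / √(S_xx·S_yy) = 873 / √(360·64134) = 873 / √23088240 = 873 / 4805.0224 = 0.1817

0.1817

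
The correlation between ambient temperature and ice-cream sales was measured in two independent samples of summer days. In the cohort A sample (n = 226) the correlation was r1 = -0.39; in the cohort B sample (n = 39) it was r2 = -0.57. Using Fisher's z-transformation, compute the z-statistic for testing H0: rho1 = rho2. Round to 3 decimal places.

1.312

z1 = atanh(-0.39) = -0.411800,  z2 = atanh(-0.57) = -0.647523
SE = √(1/(n1−3) + 1/(n2−3)) = √(1/223 + 1/36) = √(0.0044843 + 0.0277778) = √0.0322621 = 0.179617
z = (z1 − z2)/SE = (-0.411800 − (-0.647523)) / 0.179617 = 0.235723 / 0.179617 = 1.312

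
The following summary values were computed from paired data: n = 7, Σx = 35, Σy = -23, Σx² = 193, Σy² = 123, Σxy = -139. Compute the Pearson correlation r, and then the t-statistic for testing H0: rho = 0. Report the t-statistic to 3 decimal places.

-3.220

Numerator: nΣxy − (Σx)(Σy) = 7·(-139) − (35)(-23) = -168
Denominator: √[(nΣx²−(Σx)²)(nΣy²−(Σy)²)]
  nΣx²−(Σx)² = 7·193 − 1225 = 126;  nΣy²−(Σy)² = 7·123 − 529 = 332
  √(126·332) = √41832 = 204.5287
r = -168 / 204.5287 = -0.8214
t = r·√(n−2)/√(1−r²) = -0.8214·√5 / √(1−0.674698) = -1.836706 / 0.570353 = -3.220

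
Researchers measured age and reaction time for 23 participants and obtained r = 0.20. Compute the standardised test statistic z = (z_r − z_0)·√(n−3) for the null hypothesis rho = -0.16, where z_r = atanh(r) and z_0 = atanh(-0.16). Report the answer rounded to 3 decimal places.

z_r = atanh(0.20) = 0.202733,  z_0 = atanh(-0.16) = -0.161387
SE = 1/√(n−3) = 1/√20 = 0.223607
z = (z_r − z_0)/SE = (0.202733 − (-0.161387)) / 0.223607 = 0.364120 / 0.223607 = 1.628

1.628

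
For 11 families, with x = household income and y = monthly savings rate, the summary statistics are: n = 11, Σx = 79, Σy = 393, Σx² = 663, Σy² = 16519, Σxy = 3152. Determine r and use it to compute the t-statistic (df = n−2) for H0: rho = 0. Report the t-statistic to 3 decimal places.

S_xy = nΣxy − ΣxΣy = 11·3152 − 79·393 = 34672 − 31047 = 3625
S_xx = nΣx² − (Σx)² = 11·663 − 79² = 7293 − 6241 = 1052
S_yy = nΣy² − (Σy)² = 11·16519 − 393² = 181709 − 154449 = 27260
r = S_xy / √(S_xx·S_yy) = 3625 / √(1052·27260) = 3625 / √28677520 = 3625 / 5355.1396 = 0.6769
t = r·√(n−2)/√(1−r²) = 0.6769·√9 / √(1−0.458194) = 2.030700 / 0.736075 = 2.759

2.759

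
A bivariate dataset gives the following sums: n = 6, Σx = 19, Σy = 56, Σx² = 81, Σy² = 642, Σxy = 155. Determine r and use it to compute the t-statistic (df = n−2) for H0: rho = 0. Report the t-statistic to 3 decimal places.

S_xy = nΣxy − ΣxΣy = 6·155 − 19·56 = 930 − 1064 = -134
S_xx = nΣx² − (Σx)² = 6·81 − 19² = 486 − 361 = 125
S_yy = nΣy² − (Σy)² = 6·642 − 56² = 3852 − 3136 = 716
r = S_xy / √(S_xx·S_yy) = -134 / √(125·716) = -134 / √89500 = -134 / 299.1655 = -0.4479
t = r·√(n−2)/√(1−r²) = -0.4479·√4 / √(1−0.200614) = -0.895800 / 0.894084 = -1.002

-1.002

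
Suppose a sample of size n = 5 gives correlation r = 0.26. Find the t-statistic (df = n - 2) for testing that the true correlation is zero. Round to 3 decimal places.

t = r·√(n−2) / √(1−r²) with r = 0.26, n = 5
  = 0.26·√3 / √(1 − 0.0676)
  = 0.26·1.732051 / 0.965609
  = 0.450333 / 0.965609 = 0.466

0.466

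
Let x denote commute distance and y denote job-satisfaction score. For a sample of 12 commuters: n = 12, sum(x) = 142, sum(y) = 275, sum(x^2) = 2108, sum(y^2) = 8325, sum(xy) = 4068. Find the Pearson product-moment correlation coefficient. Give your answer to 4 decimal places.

S_xy = nΣxy − ΣxΣy = 12·4068 − 142·275 = 48816 − 39050 = 9766
S_xx = nΣx² − (Σx)² = 12·2108 − 142² = 25296 − 20164 = 5132
S_yy = nΣy² − (Σy)² = 12·8325 − 275² = 99900 − 75625 = 24275
r = S_xy / √(S_xx·S_yy) = 9766 / √(5132·24275) = 9766 / √124579300 = 9766 / 11161.5098 = 0.8750

0.8750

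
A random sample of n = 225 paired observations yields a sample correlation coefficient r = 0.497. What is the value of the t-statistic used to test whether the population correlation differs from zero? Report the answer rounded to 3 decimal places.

t = r·√(n−2) / √(1−r²) with r = 0.497, n = 225
  = 0.497·√223 / √(1 − 0.247009)
  = 0.497·14.933185 / 0.867751
  = 7.421793 / 0.867751 = 8.553

8.553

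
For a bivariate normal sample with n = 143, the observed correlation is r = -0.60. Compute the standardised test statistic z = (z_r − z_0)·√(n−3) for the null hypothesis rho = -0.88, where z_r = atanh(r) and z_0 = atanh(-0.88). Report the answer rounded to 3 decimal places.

8.077

Fisher z: atanh(-0.60) = -0.693147, atanh(-0.88) = -1.375768
z = (z_r − z_0)·√(n−3) = (-0.693147 − (-1.375768))·√140 = 0.682621 · 11.832160 = 8.077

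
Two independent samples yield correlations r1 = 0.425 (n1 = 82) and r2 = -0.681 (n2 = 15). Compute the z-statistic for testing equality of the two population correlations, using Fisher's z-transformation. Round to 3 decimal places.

4.147

z1 = atanh(0.425) = 0.453779,  z2 = atanh(-0.681) = -0.830977
SE = √(1/(n1−3) + 1/(n2−3)) = √(1/79 + 1/12) = √(0.0126582 + 0.0833333) = √0.0959915 = 0.309825
z = (z1 − z2)/SE = (0.453779 − (-0.830977)) / 0.309825 = 1.284756 / 0.309825 = 4.147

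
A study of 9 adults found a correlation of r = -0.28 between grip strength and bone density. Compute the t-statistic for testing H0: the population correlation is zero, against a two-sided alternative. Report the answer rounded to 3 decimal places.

1 − r² = 1 − 0.0784 = 0.9216;  √(1−r²) = 0.960000
√(n−2) = √7 = 2.645751
t = r·√(n−2)/√(1−r²) = -0.28 · 2.645751 / 0.960000 = -0.772

-0.772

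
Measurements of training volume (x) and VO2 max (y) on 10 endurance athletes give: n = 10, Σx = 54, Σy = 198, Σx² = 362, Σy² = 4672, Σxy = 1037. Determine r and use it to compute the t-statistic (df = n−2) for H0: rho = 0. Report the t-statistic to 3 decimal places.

Numerator: nΣxy − (Σx)(Σy) = 10·1037 − (54)(198) = -322
Denominator: √[(nΣx²−(Σx)²)(nΣy²−(Σy)²)]
  nΣx²−(Σx)² = 10·362 − 2916 = 704;  nΣy²−(Σy)² = 10·4672 − 39204 = 7516
  √(704·7516) = √5291264 = 2300.2748
r = -322 / 2300.2748 = -0.1400
t = r·√(n−2)/√(1−r²) = -0.1400·√8 / √(1−0.019600) = -0.395980 / 0.990152 = -0.400

-0.400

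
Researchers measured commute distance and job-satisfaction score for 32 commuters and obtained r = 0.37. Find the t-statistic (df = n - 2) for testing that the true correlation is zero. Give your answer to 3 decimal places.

1 − r² = 1 − 0.1369 = 0.8631;  √(1−r²) = 0.929032
√(n−2) = √30 = 5.477226
t = r·√(n−2)/√(1−r²) = 0.37 · 5.477226 / 0.929032 = 2.181

2.181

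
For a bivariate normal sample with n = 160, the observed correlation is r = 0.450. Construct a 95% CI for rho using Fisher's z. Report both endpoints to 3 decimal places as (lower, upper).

(0.317, 0.566)

Fisher z: z_r = atanh(r) = ½·ln((1+0.450)/(1−0.450)) = 0.484700
SE(z) = 1/√(n−3) = 1/√157 = 0.079809
95% ⇒ z* = 1.960; margin = 1.960·0.079809 = 0.156426
CI on z-scale: (0.328274, 0.641126)
Back-transform: tanh(0.328274) = 0.316969, tanh(0.641126) = 0.565666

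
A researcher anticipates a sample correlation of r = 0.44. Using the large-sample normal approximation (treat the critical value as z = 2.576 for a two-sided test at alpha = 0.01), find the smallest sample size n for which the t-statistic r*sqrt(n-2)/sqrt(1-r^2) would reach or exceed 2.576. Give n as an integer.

r√(n−2)/√(1−r²) ≥ 2.576  ⇔  n−2 ≥ (2.576)²·(1−r²)/r²
(1−r²)/r² = (1−0.1936)/0.1936 = 4.1653
n ≥ 2 + 6.635776·4.1653 = 2 + 27.6400 = 29.6400
⌈29.6400⌉ = 30

30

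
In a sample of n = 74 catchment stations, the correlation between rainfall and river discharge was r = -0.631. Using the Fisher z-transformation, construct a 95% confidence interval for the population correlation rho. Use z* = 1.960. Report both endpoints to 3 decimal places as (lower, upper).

Fisher z: z_r = atanh(r) = ½·ln((1+(-0.631))/(1−(-0.631))) = -0.743076
SE(z) = 1/√(n−3) = 1/√71 = 0.118678
95% ⇒ z* = 1.960; margin = 1.960·0.118678 = 0.232609
CI on z-scale: (-0.975685, -0.510467)
Back-transform: tanh(-0.975685) = -0.751192, tanh(-0.510467) = -0.470309

(-0.751, -0.470)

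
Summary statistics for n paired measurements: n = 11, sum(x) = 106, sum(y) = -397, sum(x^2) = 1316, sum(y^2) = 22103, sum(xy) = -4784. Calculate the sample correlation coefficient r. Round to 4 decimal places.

Numerator: nΣxy − (Σx)(Σy) = 11·(-4784) − (106)(-397) = -10542
Denominator: √[(nΣx²−(Σx)²)(nΣy²−(Σy)²)]
  nΣx²−(Σx)² = 11·1316 − 11236 = 3240;  nΣy²−(Σy)² = 11·22103 − 157609 = 85524
  √(3240·85524) = √277097760 = 16646.2536
r = -10542 / 16646.2536 = -0.6333

-0.6333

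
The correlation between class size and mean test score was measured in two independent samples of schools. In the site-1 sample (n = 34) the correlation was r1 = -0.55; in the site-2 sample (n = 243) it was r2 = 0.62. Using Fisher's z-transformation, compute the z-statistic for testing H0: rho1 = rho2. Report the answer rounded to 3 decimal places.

-7.039

Fisher z-transforms: z1 = atanh(-0.55) = -0.618381, z2 = atanh(0.62) = 0.725005; difference d = -1.343386
Var(d) = 1/31 + 1/240 = 0.0322581 + 0.0041667 = 0.0364248
z = d/√Var(d) = -1.343386 / √0.0364248 = -1.343386 / 0.190853 = -7.039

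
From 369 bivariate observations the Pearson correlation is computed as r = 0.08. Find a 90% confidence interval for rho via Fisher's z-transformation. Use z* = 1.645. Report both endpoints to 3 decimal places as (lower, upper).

(-0.006, 0.165)

z_r = atanh(0.08) = 0.080171;  SE = 1/√(n−3) = 1/√366 = 0.052271
z-limits: 0.080171 ± 1.645·0.052271 = 0.080171 ± 0.085986 = [-0.005815, 0.166157]
ρ-limits: (tanh -0.005815, tanh 0.166157) = (-0.006, 0.165)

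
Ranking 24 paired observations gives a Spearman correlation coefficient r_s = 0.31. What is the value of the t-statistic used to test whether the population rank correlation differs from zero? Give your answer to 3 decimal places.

1.529

t = r_s·√(n−2) / √(1−r_s²) with r_s = 0.31, n = 24
  = 0.31·√22 / √(1 − 0.0961)
  = 0.31·4.690416 / 0.950737
  = 1.454029 / 0.950737 = 1.529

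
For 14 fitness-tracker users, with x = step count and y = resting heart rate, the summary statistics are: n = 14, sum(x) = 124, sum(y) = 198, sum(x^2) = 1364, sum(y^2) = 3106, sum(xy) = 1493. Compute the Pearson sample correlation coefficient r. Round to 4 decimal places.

-0.9147

Numerator: nΣxy − (Σx)(Σy) = 14·1493 − (124)(198) = -3650
Denominator: √[(nΣx²−(Σx)²)(nΣy²−(Σy)²)]
  nΣx²−(Σx)² = 14·1364 − 15376 = 3720;  nΣy²−(Σy)² = 14·3106 − 39204 = 4280
  √(3720·4280) = √15921600 = 3990.1880
r = -3650 / 3990.1880 = -0.9147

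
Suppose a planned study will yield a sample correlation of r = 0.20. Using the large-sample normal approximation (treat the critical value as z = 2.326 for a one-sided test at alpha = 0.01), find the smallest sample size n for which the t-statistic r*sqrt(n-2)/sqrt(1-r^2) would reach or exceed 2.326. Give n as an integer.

132

Need r·√(n−2)/√(1−r²) ≥ 2.326
√(n−2) ≥ 2.326·√(1−0.0400) / 0.20 = 2.326·0.979796 / 0.20 = 11.3950
n−2 ≥ 129.8460  ⇒  n ≥ 131.8460
Smallest integer n = 132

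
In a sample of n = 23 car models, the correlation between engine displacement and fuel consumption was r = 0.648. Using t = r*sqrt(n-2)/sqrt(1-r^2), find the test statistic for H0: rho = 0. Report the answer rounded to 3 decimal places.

1 − r² = 1 − 0.419904 = 0.580096;  √(1−r²) = 0.761640
√(n−2) = √21 = 4.582576
t = r·√(n−2)/√(1−r²) = 0.648 · 4.582576 / 0.761640 = 3.899

3.899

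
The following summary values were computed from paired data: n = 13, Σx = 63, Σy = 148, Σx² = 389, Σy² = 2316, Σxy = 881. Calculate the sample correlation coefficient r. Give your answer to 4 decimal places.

0.7126

Numerator: nΣxy − (Σx)(Σy) = 13·881 − (63)(148) = 2129
Denominator: √[(nΣx²−(Σx)²)(nΣy²−(Σy)²)]
  nΣx²−(Σx)² = 13·389 − 3969 = 1088;  nΣy²−(Σy)² = 13·2316 − 21904 = 8204
  √(1088·8204) = √8925952 = 2987.6332
r = 2129 / 2987.6332 = 0.7126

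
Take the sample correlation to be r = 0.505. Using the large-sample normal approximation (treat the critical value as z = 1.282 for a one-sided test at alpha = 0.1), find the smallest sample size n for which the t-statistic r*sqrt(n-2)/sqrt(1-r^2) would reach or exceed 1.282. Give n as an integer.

Need r·√(n−2)/√(1−r²) ≥ 1.282
√(n−2) ≥ 1.282·√(1−0.255025) / 0.505 = 1.282·0.863119 / 0.505 = 2.1911
n−2 ≥ 4.8009  ⇒  n ≥ 6.8009
Smallest integer n = 7

7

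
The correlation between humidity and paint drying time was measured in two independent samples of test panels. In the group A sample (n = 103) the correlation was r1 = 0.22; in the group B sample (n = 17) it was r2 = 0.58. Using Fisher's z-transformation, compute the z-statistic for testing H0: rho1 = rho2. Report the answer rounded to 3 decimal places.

z1 = atanh(0.22) = 0.223656,  z2 = atanh(0.58) = 0.662463
SE = √(1/(n1−3) + 1/(n2−3)) = √(1/100 + 1/14) = √(0.0100000 + 0.0714286) = √0.0814286 = 0.285357
z = (z1 − z2)/SE = (0.223656 − 0.662463) / 0.285357 = -0.438807 / 0.285357 = -1.538

-1.538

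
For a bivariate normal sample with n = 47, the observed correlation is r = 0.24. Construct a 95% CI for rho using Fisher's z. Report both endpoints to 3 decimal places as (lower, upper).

(-0.051, 0.493)

z_r = atanh(0.24) = 0.244774;  SE = 1/√(n−3) = 1/√44 = 0.150756
z-limits: 0.244774 ± 1.960·0.150756 = 0.244774 ± 0.295482 = [-0.050708, 0.540256]
ρ-limits: (tanh -0.050708, tanh 0.540256) = (-0.051, 0.493)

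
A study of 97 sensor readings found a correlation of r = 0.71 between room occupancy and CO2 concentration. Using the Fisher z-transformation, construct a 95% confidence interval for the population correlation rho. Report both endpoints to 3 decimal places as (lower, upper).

(0.595, 0.797)

Fisher z: z_r = atanh(r) = ½·ln((1+0.71)/(1−0.71)) = 0.887184
SE(z) = 1/√(n−3) = 1/√94 = 0.103142
95% ⇒ z* = 1.960; margin = 1.960·0.103142 = 0.202158
CI on z-scale: (0.685026, 1.089342)
Back-transform: tanh(0.685026) = 0.594777, tanh(1.089342) = 0.796638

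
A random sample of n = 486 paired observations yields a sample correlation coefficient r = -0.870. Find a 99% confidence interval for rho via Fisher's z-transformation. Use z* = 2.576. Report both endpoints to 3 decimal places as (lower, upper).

(-0.896, -0.838)

Fisher z: z_r = atanh(r) = ½·ln((1+(-0.870))/(1−(-0.870))) = -1.333080
SE(z) = 1/√(n−3) = 1/√483 = 0.045502
99% ⇒ z* = 2.576; margin = 2.576·0.045502 = 0.117213
CI on z-scale: (-1.450293, -1.215867)
Back-transform: tanh(-1.450293) = -0.895751, tanh(-1.215867) = -0.838431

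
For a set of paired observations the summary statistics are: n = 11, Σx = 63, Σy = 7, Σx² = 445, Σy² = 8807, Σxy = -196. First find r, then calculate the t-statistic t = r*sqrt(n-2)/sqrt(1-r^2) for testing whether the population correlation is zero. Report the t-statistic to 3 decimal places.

S_xy = nΣxy − ΣxΣy = 11·(-196) − 63·7 = -2156 − 441 = -2597
S_xx = nΣx² − (Σx)² = 11·445 − 63² = 4895 − 3969 = 926
S_yy = nΣy² − (Σy)² = 11·8807 − 7² = 96877 − 49 = 96828
r = S_xy / √(S_xx·S_yy) = -2597 / √(926·96828) = -2597 / √89662728 = -2597 / 9469.0405 = -0.2743
t = r·√(n−2)/√(1−r²) = -0.2743·√9 / √(1−0.075240) = -0.822900 / 0.961644 = -0.856

-0.856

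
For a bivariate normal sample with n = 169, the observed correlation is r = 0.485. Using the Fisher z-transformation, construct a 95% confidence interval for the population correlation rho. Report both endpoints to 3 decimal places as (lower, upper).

Fisher z: z_r = atanh(r) = ½·ln((1+0.485)/(1−0.485)) = 0.529502
SE(z) = 1/√(n−3) = 1/√166 = 0.077615
95% ⇒ z* = 1.960; margin = 1.960·0.077615 = 0.152125
CI on z-scale: (0.377377, 0.681627)
Back-transform: tanh(0.377377) = 0.360427, tanh(0.681627) = 0.592576

(0.360, 0.593)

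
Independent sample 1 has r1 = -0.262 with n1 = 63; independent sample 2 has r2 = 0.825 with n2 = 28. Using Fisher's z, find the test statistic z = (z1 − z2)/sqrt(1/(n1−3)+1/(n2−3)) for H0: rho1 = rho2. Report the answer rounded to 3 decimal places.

-6.051

z1 = atanh(-0.262) = -0.268255,  z2 = atanh(0.825) = 1.172275
SE = √(1/(n1−3) + 1/(n2−3)) = √(1/60 + 1/25) = √(0.0166667 + 0.0400000) = √0.0566667 = 0.238048
z = (z1 − z2)/SE = (-0.268255 − 1.172275) / 0.238048 = -1.440530 / 0.238048 = -6.051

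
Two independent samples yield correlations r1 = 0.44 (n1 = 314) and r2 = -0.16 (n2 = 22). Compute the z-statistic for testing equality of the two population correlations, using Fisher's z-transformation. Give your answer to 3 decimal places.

Fisher z-transforms: z1 = atanh(0.44) = 0.472231, z2 = atanh(-0.16) = -0.161387; difference d = 0.633618
Var(d) = 1/311 + 1/19 = 0.0032154 + 0.0526316 = 0.0558470
z = d/√Var(d) = 0.633618 / √0.0558470 = 0.633618 / 0.236320 = 2.681

2.681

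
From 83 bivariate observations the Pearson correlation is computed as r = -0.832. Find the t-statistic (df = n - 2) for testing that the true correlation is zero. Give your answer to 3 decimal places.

t = r·√(n−2) / √(1−r²) with r = -0.832, n = 83
  = -0.832·√81 / √(1 − 0.692224)
  = -0.832·9.000000 / 0.554776
  = -7.488000 / 0.554776 = -13.497

-13.497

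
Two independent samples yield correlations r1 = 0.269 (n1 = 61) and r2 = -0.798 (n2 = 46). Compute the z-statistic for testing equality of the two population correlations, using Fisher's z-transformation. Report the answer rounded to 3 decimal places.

6.802

z1 = atanh(0.269) = 0.275786,  z2 = atanh(-0.798) = -1.093081
SE = √(1/(n1−3) + 1/(n2−3)) = √(1/58 + 1/43) = √(0.0172414 + 0.0232558) = √0.0404972 = 0.201239
z = (z1 − z2)/SE = (0.275786 − (-1.093081)) / 0.201239 = 1.368867 / 0.201239 = 6.802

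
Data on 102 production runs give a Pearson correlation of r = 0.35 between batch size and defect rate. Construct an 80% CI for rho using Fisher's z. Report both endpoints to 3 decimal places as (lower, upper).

Fisher z: z_r = atanh(r) = ½·ln((1+0.35)/(1−0.35)) = 0.365444
SE(z) = 1/√(n−3) = 1/√99 = 0.100504
80% ⇒ z* = 1.282; margin = 1.282·0.100504 = 0.128846
CI on z-scale: (0.236598, 0.494290)
Back-transform: tanh(0.236598) = 0.232280, tanh(0.494290) = 0.457615

(0.232, 0.458)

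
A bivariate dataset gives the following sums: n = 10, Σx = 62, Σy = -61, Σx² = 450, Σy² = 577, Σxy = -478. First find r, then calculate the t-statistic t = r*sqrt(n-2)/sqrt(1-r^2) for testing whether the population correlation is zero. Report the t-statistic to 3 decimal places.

Numerator: nΣxy − (Σx)(Σy) = 10·(-478) − (62)(-61) = -998
Denominator: √[(nΣx²−(Σx)²)(nΣy²−(Σy)²)]
  nΣx²−(Σx)² = 10·450 − 3844 = 656;  nΣy²−(Σy)² = 10·577 − 3721 = 2049
  √(656·2049) = √1344144 = 1159.3722
r = -998 / 1159.3722 = -0.8608
t = r·√(n−2)/√(1−r²) = -0.8608·√8 / √(1−0.740977) = -2.434710 / 0.508943 = -4.784

-4.784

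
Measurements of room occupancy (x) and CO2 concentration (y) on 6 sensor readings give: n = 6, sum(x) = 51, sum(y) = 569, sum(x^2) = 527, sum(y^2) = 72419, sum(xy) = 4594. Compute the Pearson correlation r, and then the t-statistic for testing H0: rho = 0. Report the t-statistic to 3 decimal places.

S_xy = nΣxy − ΣxΣy = 6·4594 − 51·569 = 27564 − 29019 = -1455
S_xx = nΣx² − (Σx)² = 6·527 − 51² = 3162 − 2601 = 561
S_yy = nΣy² − (Σy)² = 6·72419 − 569² = 434514 − 323761 = 110753
r = S_xy / √(S_xx·S_yy) = -1455 / √(561·110753) = -1455 / √62132433 = -1455 / 7882.4129 = -0.1846
t = r·√(n−2)/√(1−r²) = -0.1846·√4 / √(1−0.034077) = -0.369200 / 0.982814 = -0.376

-0.376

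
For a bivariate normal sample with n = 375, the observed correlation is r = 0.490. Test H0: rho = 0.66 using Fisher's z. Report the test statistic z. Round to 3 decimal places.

z_r = atanh(0.490) = 0.536060,  z_0 = atanh(0.66) = 0.792814
SE = 1/√(n−3) = 1/√372 = 0.051848
z = (z_r − z_0)/SE = (0.536060 − 0.792814) / 0.051848 = -0.256754 / 0.051848 = -4.952

-4.952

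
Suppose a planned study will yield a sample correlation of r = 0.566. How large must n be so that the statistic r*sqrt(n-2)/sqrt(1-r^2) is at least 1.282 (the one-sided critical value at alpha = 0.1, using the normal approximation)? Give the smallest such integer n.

Need r·√(n−2)/√(1−r²) ≥ 1.282
√(n−2) ≥ 1.282·√(1−0.320356) / 0.566 = 1.282·0.824405 / 0.566 = 1.8673
n−2 ≥ 3.4868  ⇒  n ≥ 5.4868
Smallest integer n = 6

6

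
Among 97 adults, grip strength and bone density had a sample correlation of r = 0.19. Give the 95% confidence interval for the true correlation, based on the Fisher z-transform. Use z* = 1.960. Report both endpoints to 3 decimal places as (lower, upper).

z_r = atanh(0.19) = 0.192337;  SE = 1/√(n−3) = 1/√94 = 0.103142
z-limits: 0.192337 ± 1.960·0.103142 = 0.192337 ± 0.202158 = [-0.009821, 0.394495]
ρ-limits: (tanh -0.009821, tanh 0.394495) = (-0.010, 0.375)

(-0.010, 0.375)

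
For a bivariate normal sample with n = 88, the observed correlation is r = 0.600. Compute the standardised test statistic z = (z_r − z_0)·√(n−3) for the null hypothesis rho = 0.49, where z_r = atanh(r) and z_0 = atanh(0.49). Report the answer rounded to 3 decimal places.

1.448

Fisher z: atanh(0.600) = 0.693147, atanh(0.49) = 0.536060
z = (z_r − z_0)·√(n−3) = (0.693147 − 0.536060)·√85 = 0.157087 · 9.219544 = 1.448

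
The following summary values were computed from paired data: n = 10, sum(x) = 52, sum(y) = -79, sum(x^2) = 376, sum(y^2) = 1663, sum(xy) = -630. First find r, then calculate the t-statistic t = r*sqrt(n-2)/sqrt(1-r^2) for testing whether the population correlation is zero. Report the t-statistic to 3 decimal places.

S_xy = nΣxy − ΣxΣy = 10·(-630) − 52·(-79) = -6300 − (-4108) = -2192
S_xx = nΣx² − (Σx)² = 10·376 − 52² = 3760 − 2704 = 1056
S_yy = nΣy² − (Σy)² = 10·1663 − (-79)² = 16630 − 6241 = 10389
r = S_xy / √(S_xx·S_yy) = -2192 / √(1056·10389) = -2192 / √10970784 = -2192 / 3312.2174 = -0.6618
t = r·√(n−2)/√(1−r²) = -0.6618·√8 / √(1−0.437979) = -1.871853 / 0.749681 = -2.497

-2.497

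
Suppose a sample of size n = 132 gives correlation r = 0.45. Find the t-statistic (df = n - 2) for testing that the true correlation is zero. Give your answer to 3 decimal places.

5.745

t = r·√(n−2) / √(1−r²) with r = 0.45, n = 132
  = 0.45·√130 / √(1 − 0.2025)
  = 0.45·11.401754 / 0.893029
  = 5.130789 / 0.893029 = 5.745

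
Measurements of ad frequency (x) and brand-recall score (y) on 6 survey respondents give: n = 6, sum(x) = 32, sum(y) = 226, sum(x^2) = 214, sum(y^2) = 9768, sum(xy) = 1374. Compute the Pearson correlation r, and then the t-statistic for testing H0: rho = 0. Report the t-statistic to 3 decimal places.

2.094

S_xy = nΣxy − ΣxΣy = 6·1374 − 32·226 = 8244 − 7232 = 1012
S_xx = nΣx² − (Σx)² = 6·214 − 32² = 1284 − 1024 = 260
S_yy = nΣy² − (Σy)² = 6·9768 − 226² = 58608 − 51076 = 7532
r = S_xy / √(S_xx·S_yy) = 1012 / √(260·7532) = 1012 / √1958320 = 1012 / 1399.3999 = 0.7232
t = r·√(n−2)/√(1−r²) = 0.7232·√4 / √(1−0.523018) = 1.446400 / 0.690639 = 2.094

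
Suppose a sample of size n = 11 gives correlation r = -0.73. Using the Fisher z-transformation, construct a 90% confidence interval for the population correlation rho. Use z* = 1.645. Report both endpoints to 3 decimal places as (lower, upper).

Fisher z: z_r = atanh(r) = ½·ln((1+(-0.73))/(1−(-0.73))) = -0.928727
SE(z) = 1/√(n−3) = 1/√8 = 0.353553
90% ⇒ z* = 1.645; margin = 1.645·0.353553 = 0.581595
CI on z-scale: (-1.510322, -0.347132)
Back-transform: tanh(-1.510322) = -0.906996, tanh(-0.347132) = -0.333830

(-0.907, -0.334)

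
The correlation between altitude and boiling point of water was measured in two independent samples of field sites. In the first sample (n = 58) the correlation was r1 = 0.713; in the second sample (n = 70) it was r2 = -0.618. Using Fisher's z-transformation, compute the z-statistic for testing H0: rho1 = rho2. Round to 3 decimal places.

8.876

Fisher z-transforms: z1 = atanh(0.713) = 0.893260, z2 = atanh(-0.618) = -0.721763; difference d = 1.615023
Var(d) = 1/55 + 1/67 = 0.0181818 + 0.0149254 = 0.0331072
z = d/√Var(d) = 1.615023 / √0.0331072 = 1.615023 / 0.181954 = 8.876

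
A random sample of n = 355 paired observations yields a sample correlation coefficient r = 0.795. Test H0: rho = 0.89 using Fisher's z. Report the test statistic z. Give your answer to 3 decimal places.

Fisher z: atanh(0.795) = 1.084875, atanh(0.89) = 1.421926
z = (z_r − z_0)·√(n−3) = (1.084875 − 1.421926)·√352 = -0.337051 · 18.761663 = -6.324

-6.324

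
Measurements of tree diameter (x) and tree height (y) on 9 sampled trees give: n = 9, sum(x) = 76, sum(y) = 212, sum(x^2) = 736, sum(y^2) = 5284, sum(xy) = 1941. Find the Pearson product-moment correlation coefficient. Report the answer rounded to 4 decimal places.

Numerator: nΣxy − (Σx)(Σy) = 9·1941 − (76)(212) = 1357
Denominator: √[(nΣx²−(Σx)²)(nΣy²−(Σy)²)]
  nΣx²−(Σx)² = 9·736 − 5776 = 848;  nΣy²−(Σy)² = 9·5284 − 44944 = 2612
  √(848·2612) = √2214976 = 1488.2795
r = 1357 / 1488.2795 = 0.9118

0.9118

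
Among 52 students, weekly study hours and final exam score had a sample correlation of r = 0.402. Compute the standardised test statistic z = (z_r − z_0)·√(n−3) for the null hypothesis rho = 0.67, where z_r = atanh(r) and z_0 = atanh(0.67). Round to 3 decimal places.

-2.693

Fisher z: atanh(0.402) = 0.426032, atanh(0.67) = 0.810743
z = (z_r − z_0)·√(n−3) = (0.426032 − 0.810743)·√49 = -0.384711 · 7.000000 = -2.693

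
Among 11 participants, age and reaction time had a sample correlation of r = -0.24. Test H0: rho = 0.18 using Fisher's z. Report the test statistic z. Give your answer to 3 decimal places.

Fisher z: atanh(-0.24) = -0.244774, atanh(0.18) = 0.181983
z = (z_r − z_0)·√(n−3) = (-0.244774 − 0.181983)·√8 = -0.426757 · 2.828427 = -1.207

-1.207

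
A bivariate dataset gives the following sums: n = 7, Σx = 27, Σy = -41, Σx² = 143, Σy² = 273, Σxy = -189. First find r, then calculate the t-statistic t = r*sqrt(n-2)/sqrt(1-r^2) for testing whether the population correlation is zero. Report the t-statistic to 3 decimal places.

S_xy = nΣxy − ΣxΣy = 7·(-189) − 27·(-41) = -1323 − (-1107) = -216
S_xx = nΣx² − (Σx)² = 7·143 − 27² = 1001 − 729 = 272
S_yy = nΣy² − (Σy)² = 7·273 − (-41)² = 1911 − 1681 = 230
r = S_xy / √(S_xx·S_yy) = -216 / √(272·230) = -216 / √62560 = -216 / 250.1200 = -0.8636
t = r·√(n−2)/√(1−r²) = -0.8636·√5 / √(1−0.745805) = -1.931068 / 0.504178 = -3.830

-3.830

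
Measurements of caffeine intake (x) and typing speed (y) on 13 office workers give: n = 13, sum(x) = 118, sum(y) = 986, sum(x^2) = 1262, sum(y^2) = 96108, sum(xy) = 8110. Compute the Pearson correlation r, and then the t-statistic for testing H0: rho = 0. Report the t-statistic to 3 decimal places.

Numerator: nΣxy − (Σx)(Σy) = 13·8110 − (118)(986) = -10918
Denominator: √[(nΣx²−(Σx)²)(nΣy²−(Σy)²)]
  nΣx²−(Σx)² = 13·1262 − 13924 = 2482;  nΣy²−(Σy)² = 13·96108 − 972196 = 277208
  √(2482·277208) = √688030256 = 26230.3308
r = -10918 / 26230.3308 = -0.4162
t = r·√(n−2)/√(1−r²) = -0.4162·√11 / √(1−0.173222) = -1.380379 / 0.909273 = -1.518

-1.518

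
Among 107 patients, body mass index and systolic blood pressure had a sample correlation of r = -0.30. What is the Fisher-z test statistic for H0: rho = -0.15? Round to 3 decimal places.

z_r = atanh(-0.30) = -0.309520,  z_0 = atanh(-0.15) = -0.151140
SE = 1/√(n−3) = 1/√104 = 0.098058
z = (z_r − z_0)/SE = (-0.309520 − (-0.151140)) / 0.098058 = -0.158380 / 0.098058 = -1.615

-1.615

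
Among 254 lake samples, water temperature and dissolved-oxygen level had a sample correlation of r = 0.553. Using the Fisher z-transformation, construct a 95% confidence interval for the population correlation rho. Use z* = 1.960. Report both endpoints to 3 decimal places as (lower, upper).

z_r = atanh(0.553) = 0.622693;  SE = 1/√(n−3) = 1/√251 = 0.063119
z-limits: 0.622693 ± 1.960·0.063119 = 0.622693 ± 0.123713 = [0.498980, 0.746406]
ρ-limits: (tanh 0.498980, tanh 0.746406) = (0.461, 0.633)

(0.461, 0.633)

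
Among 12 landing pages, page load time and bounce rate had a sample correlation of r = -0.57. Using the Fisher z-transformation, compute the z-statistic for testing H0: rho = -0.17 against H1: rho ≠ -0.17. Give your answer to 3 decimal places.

-1.428

z_r = atanh(-0.57) = -0.647523,  z_0 = atanh(-0.17) = -0.171667
SE = 1/√(n−3) = 1/√9 = 0.333333
z = (z_r − z_0)/SE = (-0.647523 − (-0.171667)) / 0.333333 = -0.475856 / 0.333333 = -1.428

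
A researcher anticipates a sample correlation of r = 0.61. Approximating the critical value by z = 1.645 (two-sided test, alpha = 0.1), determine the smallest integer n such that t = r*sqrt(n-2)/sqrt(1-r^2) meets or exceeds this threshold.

7

r√(n−2)/√(1−r²) ≥ 1.645  ⇔  n−2 ≥ (1.645)²·(1−r²)/r²
(1−r²)/r² = (1−0.3721)/0.3721 = 1.6874
n ≥ 2 + 2.706025·1.6874 = 2 + 4.5661 = 6.5661
⌈6.5661⌉ = 7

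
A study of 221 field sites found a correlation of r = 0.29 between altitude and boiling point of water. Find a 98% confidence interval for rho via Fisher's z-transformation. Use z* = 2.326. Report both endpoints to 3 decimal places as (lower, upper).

z_r = atanh(0.29) = 0.298566;  SE = 1/√(n−3) = 1/√218 = 0.067729
z-limits: 0.298566 ± 2.326·0.067729 = 0.298566 ± 0.157538 = [0.141028, 0.456104]
ρ-limits: (tanh 0.141028, tanh 0.456104) = (0.140, 0.427)

(0.140, 0.427)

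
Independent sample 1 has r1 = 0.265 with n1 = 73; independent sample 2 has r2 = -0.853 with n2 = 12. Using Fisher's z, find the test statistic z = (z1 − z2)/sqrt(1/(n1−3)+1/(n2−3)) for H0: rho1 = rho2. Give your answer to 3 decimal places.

z1 = atanh(0.265) = 0.271478,  z2 = atanh(-0.853) = -1.267064
SE = √(1/(n1−3) + 1/(n2−3)) = √(1/70 + 1/9) = √(0.0142857 + 0.1111111) = √0.1253968 = 0.354114
z = (z1 − z2)/SE = (0.271478 − (-1.267064)) / 0.354114 = 1.538542 / 0.354114 = 4.345

4.345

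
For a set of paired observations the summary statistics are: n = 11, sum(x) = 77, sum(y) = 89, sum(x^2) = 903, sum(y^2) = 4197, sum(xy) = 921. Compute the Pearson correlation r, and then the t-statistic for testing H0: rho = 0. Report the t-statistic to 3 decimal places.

S_xy = nΣxy − ΣxΣy = 11·921 − 77·89 = 10131 − 6853 = 3278
S_xx = nΣx² − (Σx)² = 11·903 − 77² = 9933 − 5929 = 4004
S_yy = nΣy² − (Σy)² = 11·4197 − 89² = 46167 − 7921 = 38246
r = S_xy / √(S_xx·S_yy) = 3278 / √(4004·38246) = 3278 / √153136984 = 3278 / 12374.8529 = 0.2649
t = r·√(n−2)/√(1−r²) = 0.2649·√9 / √(1−0.070172) = 0.794700 / 0.964276 = 0.824

0.824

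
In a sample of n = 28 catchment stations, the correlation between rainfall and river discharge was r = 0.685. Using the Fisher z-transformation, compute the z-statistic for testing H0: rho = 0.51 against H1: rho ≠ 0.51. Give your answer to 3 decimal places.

Fisher z: atanh(0.685) = 0.838474, atanh(0.51) = 0.562730
z = (z_r − z_0)·√(n−3) = (0.838474 − 0.562730)·√25 = 0.275744 · 5.000000 = 1.379

1.379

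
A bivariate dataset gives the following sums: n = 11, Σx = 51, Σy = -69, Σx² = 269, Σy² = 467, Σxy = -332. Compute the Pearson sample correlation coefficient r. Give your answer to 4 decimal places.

-0.3625

Numerator: nΣxy − (Σx)(Σy) = 11·(-332) − (51)(-69) = -133
Denominator: √[(nΣx²−(Σx)²)(nΣy²−(Σy)²)]
  nΣx²−(Σx)² = 11·269 − 2601 = 358;  nΣy²−(Σy)² = 11·467 − 4761 = 376
  √(358·376) = √134608 = 366.8896
r = -133 / 366.8896 = -0.3625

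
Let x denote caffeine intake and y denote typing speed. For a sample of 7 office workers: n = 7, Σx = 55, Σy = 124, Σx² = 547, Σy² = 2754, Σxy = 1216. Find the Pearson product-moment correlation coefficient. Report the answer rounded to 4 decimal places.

S_xy = nΣxy − ΣxΣy = 7·1216 − 55·124 = 8512 − 6820 = 1692
S_xx = nΣx² − (Σx)² = 7·547 − 55² = 3829 − 3025 = 804
S_yy = nΣy² − (Σy)² = 7·2754 − 124² = 19278 − 15376 = 3902
r = S_xy / √(S_xx·S_yy) = 1692 / √(804·3902) = 1692 / √3137208 = 1692 / 1771.2165 = 0.9553

0.9553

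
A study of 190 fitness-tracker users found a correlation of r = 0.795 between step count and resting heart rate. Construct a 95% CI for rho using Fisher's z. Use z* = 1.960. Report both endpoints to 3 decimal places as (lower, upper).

(0.736, 0.842)

Fisher z: z_r = atanh(r) = ½·ln((1+0.795)/(1−0.795)) = 1.084875
SE(z) = 1/√(n−3) = 1/√187 = 0.073127
95% ⇒ z* = 1.960; margin = 1.960·0.073127 = 0.143329
CI on z-scale: (0.941546, 1.228204)
Back-transform: tanh(0.941546) = 0.735932, tanh(1.228204) = 0.842058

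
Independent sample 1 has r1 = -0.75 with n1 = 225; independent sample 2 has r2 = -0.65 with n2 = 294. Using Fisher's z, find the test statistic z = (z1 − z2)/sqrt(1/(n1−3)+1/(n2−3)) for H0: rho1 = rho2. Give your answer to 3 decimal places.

-2.218

z1 = atanh(-0.75) = -0.972955,  z2 = atanh(-0.65) = -0.775299
SE = √(1/(n1−3) + 1/(n2−3)) = √(1/222 + 1/291) = √(0.0045045 + 0.0034364) = √0.0079409 = 0.089112
z = (z1 − z2)/SE = (-0.972955 − (-0.775299)) / 0.089112 = -0.197656 / 0.089112 = -2.218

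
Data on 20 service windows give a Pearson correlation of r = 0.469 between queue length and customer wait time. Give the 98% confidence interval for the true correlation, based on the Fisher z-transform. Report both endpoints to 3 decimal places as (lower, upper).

Fisher z: z_r = atanh(r) = ½·ln((1+0.469)/(1−0.469)) = 0.508788
SE(z) = 1/√(n−3) = 1/√17 = 0.242536
98% ⇒ z* = 2.326; margin = 2.326·0.242536 = 0.564139
CI on z-scale: (-0.055351, 1.072927)
Back-transform: tanh(-0.055351) = -0.055295, tanh(1.072927) = 0.790561

(-0.055, 0.791)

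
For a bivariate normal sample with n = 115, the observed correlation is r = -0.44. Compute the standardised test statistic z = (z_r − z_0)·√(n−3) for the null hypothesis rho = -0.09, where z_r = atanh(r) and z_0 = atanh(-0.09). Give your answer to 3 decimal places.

-4.043

Fisher z: atanh(-0.44) = -0.472231, atanh(-0.09) = -0.090244
z = (z_r − z_0)·√(n−3) = (-0.472231 − (-0.090244))·√112 = -0.381987 · 10.583005 = -4.043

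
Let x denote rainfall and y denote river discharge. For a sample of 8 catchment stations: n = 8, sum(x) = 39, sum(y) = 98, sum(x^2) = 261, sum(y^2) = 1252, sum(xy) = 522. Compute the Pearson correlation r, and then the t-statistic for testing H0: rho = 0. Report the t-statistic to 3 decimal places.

2.635

Numerator: nΣxy − (Σx)(Σy) = 8·522 − (39)(98) = 354
Denominator: √[(nΣx²−(Σx)²)(nΣy²−(Σy)²)]
  nΣx²−(Σx)² = 8·261 − 1521 = 567;  nΣy²−(Σy)² = 8·1252 − 9604 = 412
  √(567·412) = √233604 = 483.3260
r = 354 / 483.3260 = 0.7324
t = r·√(n−2)/√(1−r²) = 0.7324·√6 / √(1−0.536410) = 1.794006 / 0.680874 = 2.635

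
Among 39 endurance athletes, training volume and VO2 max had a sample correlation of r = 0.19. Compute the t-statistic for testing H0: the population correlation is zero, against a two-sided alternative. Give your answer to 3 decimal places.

1.177

1 − r² = 1 − 0.0361 = 0.9639;  √(1−r²) = 0.981784
√(n−2) = √37 = 6.082763
t = r·√(n−2)/√(1−r²) = 0.19 · 6.082763 / 0.981784 = 1.177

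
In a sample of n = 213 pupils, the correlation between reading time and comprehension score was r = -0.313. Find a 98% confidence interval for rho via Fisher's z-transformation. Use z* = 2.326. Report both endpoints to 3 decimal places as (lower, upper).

(-0.450, -0.162)

z_r = atanh(-0.313) = -0.323868;  SE = 1/√(n−3) = 1/√210 = 0.069007
z-limits: -0.323868 ± 2.326·0.069007 = -0.323868 ± 0.160510 = [-0.484378, -0.163358]
ρ-limits: (tanh -0.484378, tanh -0.163358) = (-0.450, -0.162)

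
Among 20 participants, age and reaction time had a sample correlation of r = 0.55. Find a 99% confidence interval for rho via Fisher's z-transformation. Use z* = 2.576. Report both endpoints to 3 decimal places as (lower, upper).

z_r = atanh(0.55) = 0.618381;  SE = 1/√(n−3) = 1/√17 = 0.242536
z-limits: 0.618381 ± 2.576·0.242536 = 0.618381 ± 0.624773 = [-0.006392, 1.243154]
ρ-limits: (tanh -0.006392, tanh 1.243154) = (-0.006, 0.846)

(-0.006, 0.846)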